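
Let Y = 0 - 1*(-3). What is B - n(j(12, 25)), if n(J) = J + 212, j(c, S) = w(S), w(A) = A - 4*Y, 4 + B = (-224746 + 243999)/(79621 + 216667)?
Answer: -67830699/296288 ≈ -228.94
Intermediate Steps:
B = -1165899/296288 (B = -4 + (-224746 + 243999)/(79621 + 216667) = -4 + 19253/296288 = -1165899/296288 ≈ -3.9350)
Y = 3 (Y = 0 + 3 = 3)
w(A) = -12 + A (w(A) = A - 4*3 = A - 1*12 = A - 12 = -12 + A)
j(c, S) = -12 + S
n(J) = 212 + J
B - n(j(12, 25)) = -1165899/296288 - (212 + (-12 + 25)) = -1165899/296288 - (212 + 13) = -1165899/296288 - 1*225 = -1165899/296288 - 225 = -67830699/296288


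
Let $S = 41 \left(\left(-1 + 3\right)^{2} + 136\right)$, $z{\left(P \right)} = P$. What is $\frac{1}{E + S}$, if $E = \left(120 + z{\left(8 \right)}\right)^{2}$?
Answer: $\frac{1}{22124} \approx 4.52 \cdot 10^{-5}$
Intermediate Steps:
$E = 16384$ ($E = \left(120 + 8\right)^{2} = 128^{2} = 16384$)
$S = 5740$ ($S = 41 \left(2^{2} + 136\right) = 41 \left(4 + 136\right) = 41 \cdot 140 = 5740$)
$\frac{1}{E + S} = \frac{1}{16384 + 5740} = \frac{1}{22124}$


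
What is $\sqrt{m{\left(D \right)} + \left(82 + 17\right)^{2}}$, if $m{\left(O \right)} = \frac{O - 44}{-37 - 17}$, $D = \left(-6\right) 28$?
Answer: $\frac{\sqrt{794199}}{9} \approx 99.02$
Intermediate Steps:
$D = -168$
$m{\left(O \right)} = \frac{22}{27} - \frac{O}{54}$ ($m{\left(O \right)} = \frac{-44 + O}{-54} = \left(-44 + O\right) \left(- \frac{1}{54}\right) = \frac{22}{27} - \frac{O}{54}$)
$\sqrt{m{\left(D \right)} + \left(82 + 17\right)^{2}} = \sqrt{\left(\frac{22}{27} - - \frac{28}{9}\right) + \left(82 + 17\right)^{2}} = \sqrt{\left(\frac{22}{27} + \frac{28}{9}\right) + 99^{2}} = \sqrt{\frac{106}{27} + 9801} = \sqrt{\frac{264733}{27}} = \frac{\sqrt{794199}}{9}$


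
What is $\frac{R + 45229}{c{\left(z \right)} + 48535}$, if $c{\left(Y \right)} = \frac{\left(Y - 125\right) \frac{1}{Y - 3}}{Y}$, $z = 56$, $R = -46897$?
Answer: $- \frac{4950624}{144051811} \approx -0.034367$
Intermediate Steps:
$c{\left(Y \right)} = \frac{-125 + Y}{Y \left(-3 + Y\right)}$ ($c{\left(Y \right)} = \frac{\left(-125 + Y\right) \frac{1}{-3 + Y}}{Y} = \frac{\frac{1}{-3 + Y} \left(-125 + Y\right)}{Y} = \frac{-125 + Y}{Y \left(-3 + Y\right)}$)
$\frac{R + 45229}{c{\left(z \right)} + 48535} = \frac{-46897 + 45229}{\frac{-125 + 56}{56 \left(-3 + 56\right)} + 48535} = - \frac{1668}{\frac{1}{56} \cdot \frac{1}{53} \left(-69\right) + 48535} = - \frac{1668}{- \frac{69}{2968} + 48535} = - \frac{1668}{\frac{144051811}{2968}} = \left(-1668\right) \frac{2968}{144051811} = - \frac{4950624}{144051811}$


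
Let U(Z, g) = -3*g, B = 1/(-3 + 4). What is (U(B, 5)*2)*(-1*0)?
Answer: 0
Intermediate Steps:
B = 1 (B = 1/1 = 1)
(U(B, 5)*2)*(-1*0) = (-3*5*2)*(-1*0) = -15*2*0 = -30*0 = 0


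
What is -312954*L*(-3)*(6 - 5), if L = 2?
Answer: 1877724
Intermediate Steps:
-312954*L*(-3)*(6 - 5) = -312954*2*(-3)*(6 - 5) = -(-1877724) = -312954*(-6) = 1877724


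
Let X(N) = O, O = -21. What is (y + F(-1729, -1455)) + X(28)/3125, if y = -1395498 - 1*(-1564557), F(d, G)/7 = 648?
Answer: 542484354/3125 ≈ 1.7360e+5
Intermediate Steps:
X(N) = -21
F(d, G) = 4536 (F(d, G) = 7*648 = 4536)
y = 169059 (y = -1395498 + 1564557 = 169059)
(y + F(-1729, -1455)) + X(28)/3125 = (169059 + 4536) - 21/3125 = 173595 - 21*1/3125 = 173595 - 21/3125 = 542484354/3125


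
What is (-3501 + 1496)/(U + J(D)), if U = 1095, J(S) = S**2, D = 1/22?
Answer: -970420/529981 ≈ -1.8310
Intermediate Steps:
D = 1/22 ≈ 0.045455
(-3501 + 1496)/(U + J(D)) = (-3501 + 1496)/(1095 + (1/22)**2) = -2005/(1095 + 1/484) = -2005/529981/484 = -2005*484/529981 = -970420/529981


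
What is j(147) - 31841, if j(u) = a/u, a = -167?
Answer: -4680794/147 ≈ -31842.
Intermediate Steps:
j(u) = -167/u
j(147) - 31841 = -167/147 - 31841 = -4680794/147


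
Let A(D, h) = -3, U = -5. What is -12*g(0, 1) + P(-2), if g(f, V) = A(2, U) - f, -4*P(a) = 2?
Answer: 71/2 ≈ 35.500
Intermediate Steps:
P(a) = -1/2 (P(a) = -1/4*2 = -1/2)
g(f, V) = -3 - f
-12*g(0, 1) + P(-2) = -12*(-3 - 1*0) - 1/2 = -12*(-3 + 0) - 1/2 = -12*(-3) - 1/2 = 36 - 1/2 = 71/2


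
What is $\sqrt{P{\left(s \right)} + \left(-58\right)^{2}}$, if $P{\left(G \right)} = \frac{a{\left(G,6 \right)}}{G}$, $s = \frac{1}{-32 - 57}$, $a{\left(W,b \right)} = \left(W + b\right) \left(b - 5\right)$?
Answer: $\sqrt{2831} \approx 53.207$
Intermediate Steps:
$a{\left(W,b \right)} = \left(-5 + b\right) \left(W + b\right)$ ($a{\left(W,b \right)} = \left(W + b\right) \left(-5 + b\right) = \left(-5 + b\right) \left(W + b\right)$)
$s = - \frac{1}{89}$ ($s = \frac{1}{-89} = - \frac{1}{89} \approx -0.011236$)
$P{\left(G \right)} = \frac{6 + G}{G}$ ($P{\left(G \right)} = \frac{6^{2} - 5 G - 30 + G 6}{G} = \frac{36 - 5 G - 30 + 6 G}{G} = \frac{6 + G}{G}$)
$\sqrt{P{\left(s \right)} + \left(-58\right)^{2}} = \sqrt{\frac{6 - \frac{1}{89}}{- \frac{1}{89}} + \left(-58\right)^{2}} = \sqrt{\left(-89\right) \frac{533}{89} + 3364} = \sqrt{-533 + 3364} = \sqrt{2831}$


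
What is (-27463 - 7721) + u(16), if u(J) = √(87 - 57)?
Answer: -35184 + √30 ≈ -35179.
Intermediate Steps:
u(J) = √30
(-27463 - 7721) + u(16) = (-27463 - 7721) + √30 = -35184 + √30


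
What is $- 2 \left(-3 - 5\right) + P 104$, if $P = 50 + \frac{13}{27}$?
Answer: $\frac{142184}{27} \approx 5266.1$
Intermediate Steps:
$P = \frac{1363}{27}$ ($P = 50 + 13 \cdot \frac{1}{27} = 50 + \frac{13}{27} = \frac{1363}{27} \approx 50.482$)
$- 2 \left(-3 - 5\right) + P 104 = - 2 \left(-3 - 5\right) + \frac{1363}{27} \cdot 104 = \left(-2\right) \left(-8\right) + \frac{141752}{27} = 16 + \frac{141752}{27} = \frac{142184}{27}$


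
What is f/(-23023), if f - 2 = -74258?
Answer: 816/253 ≈ 3.2253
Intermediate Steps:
f = -74256 (f = 2 - 74258 = -74256)
f/(-23023) = -74256/(-23023) = -74256*(-1/23023) = 816/253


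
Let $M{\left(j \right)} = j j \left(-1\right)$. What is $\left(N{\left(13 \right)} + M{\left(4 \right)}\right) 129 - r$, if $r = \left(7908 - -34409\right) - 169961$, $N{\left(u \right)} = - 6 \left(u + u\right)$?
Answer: $105456$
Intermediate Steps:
$N{\left(u \right)} = - 12 u$ ($N{\left(u \right)} = - 6 \cdot 2 u = - 12 u$)
$M{\left(j \right)} = - j^{2}$ ($M{\left(j \right)} = j^{2} \left(-1\right) = - j^{2}$)
$r = -127644$ ($r = \left(7908 + 34409\right) - 169961 = 42317 - 169961 = -127644$)
$\left(N{\left(13 \right)} + M{\left(4 \right)}\right) 129 - r = \left(\left(-12\right) 13 - 4^{2}\right) 129 - -127644 = \left(-156 - 16\right) 129 + 127644 = \left(-172\right) 129 + 127644 = -22188 + 127644 = 105456$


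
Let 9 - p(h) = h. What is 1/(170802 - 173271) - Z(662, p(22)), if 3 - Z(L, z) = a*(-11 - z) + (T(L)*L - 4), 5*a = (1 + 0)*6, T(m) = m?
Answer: 5410065388/12345 ≈ 4.3824e+5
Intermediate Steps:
a = 6/5 (a = ((1 + 0)*6)/5 = (1*6)/5 = (⅕)*6 = 6/5 ≈ 1.2000)
p(h) = 9 - h
Z(L, z) = 101/5 - L² + 6*z/5 (Z(L, z) = 3 - (6*(-11 - z)/5 + (L*L - 4)) = 3 - ((-66/5 - 6*z/5) + (L² - 4)) = 3 - ((-66/5 - 6*z/5) + (-4 + L²)) = 3 - (-86/5 + L² - 6*z/5) = 3 + (86/5 - L² + 6*z/5) = 101/5 - L² + 6*z/5)
1/(170802 - 173271) - Z(662, p(22)) = 1/(170802 - 173271) - (101/5 - 1*662² + 6*(9 - 1*22)/5) = 1/(-2469) - (101/5 - 1*438244 + 6*(9 - 22)/5) = -1/2469 - (101/5 - 438244 + (6/5)*(-13)) = -1/2469 - (101/5 - 438244 - 78/5) = -1/2469 - 1*(-2191197/5) = -1/2469 + 2191197/5 = 5410065388/12345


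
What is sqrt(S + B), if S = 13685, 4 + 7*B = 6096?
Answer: sqrt(713209)/7 ≈ 120.65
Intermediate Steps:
B = 6092/7 (B = -4/7 + (1/7)*6096 = -4/7 + 6096/7 = 6092/7 ≈ 870.29)
sqrt(S + B) = sqrt(13685 + 6092/7) = sqrt(101887/7) = sqrt(713209)/7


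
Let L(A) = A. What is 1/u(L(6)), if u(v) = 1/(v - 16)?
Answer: -10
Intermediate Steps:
u(v) = 1/(-16 + v)
1/u(L(6)) = 1/(1/(-16 + 6)) = 1/(1/(-10)) = 1/(-⅒) = -10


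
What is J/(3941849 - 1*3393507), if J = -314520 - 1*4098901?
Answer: -4413421/548342 ≈ -8.0487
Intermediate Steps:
J = -4413421 (J = -314520 - 4098901 = -4413421)
J/(3941849 - 1*3393507) = -4413421/(3941849 - 1*3393507) = -4413421/(3941849 - 3393507) = -4413421/548342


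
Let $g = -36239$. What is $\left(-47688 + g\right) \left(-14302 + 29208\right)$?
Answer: $-1251015862$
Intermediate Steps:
$\left(-47688 + g\right) \left(-14302 + 29208\right) = \left(-47688 - 36239\right) \left(-14302 + 29208\right) = \left(-83927\right) 14906 = -1251015862$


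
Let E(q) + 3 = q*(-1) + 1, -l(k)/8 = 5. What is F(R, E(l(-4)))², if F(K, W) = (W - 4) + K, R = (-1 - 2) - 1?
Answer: 900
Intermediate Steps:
l(k) = -40 (l(k) = -8*5 = -40)
E(q) = -2 - q (E(q) = -3 + (q*(-1) + 1) = -3 + (-q + 1) = -3 + (1 - q) = -2 - q)
R = -4 (R = -3 - 1 = -4)
F(K, W) = -4 + K + W (F(K, W) = (-4 + W) + K = -4 + K + W)
F(R, E(l(-4)))² = (-4 - 4 + (-2 - 1*(-40)))² = (-4 - 4 + (-2 + 40))² = (-4 - 4 + 38)² = 30² = 900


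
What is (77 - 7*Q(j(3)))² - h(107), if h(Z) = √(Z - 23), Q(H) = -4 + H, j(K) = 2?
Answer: 8281 - 2*√21 ≈ 8271.8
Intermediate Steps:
h(Z) = √(-23 + Z)
(77 - 7*Q(j(3)))² - h(107) = (77 - 7*(-4 + 2))² - √(-23 + 107) = (77 - 7*(-2))² - √84 = (77 + 14)² - 2*√21 = 91² - 2*√21 = 8281 - 2*√21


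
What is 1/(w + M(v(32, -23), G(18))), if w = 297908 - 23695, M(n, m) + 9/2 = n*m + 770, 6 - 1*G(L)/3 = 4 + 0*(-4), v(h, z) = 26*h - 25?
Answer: 2/559641 ≈ 3.5737e-6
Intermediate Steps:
v(h, z) = -25 + 26*h
G(L) = 6 (G(L) = 18 - 3*(4 + 0*(-4)) = 18 - 3*(4 + 0) = 18 - 3*4 = 18 - 12 = 6)
M(n, m) = 1531/2 + m*n (M(n, m) = -9/2 + (n*m + 770) = -9/2 + (m*n + 770) = -9/2 + (770 + m*n) = 1531/2 + m*n)
w = 274213
1/(w + M(v(32, -23), G(18))) = 1/(274213 + (1531/2 + 6*(-25 + 26*32))) = 1/(274213 + (1531/2 + 6*(-25 + 832))) = 1/(274213 + (1531/2 + 6*807)) = 1/(274213 + (1531/2 + 4842)) = 1/(274213 + 11215/2) = 1/(559641/2) = 2/559641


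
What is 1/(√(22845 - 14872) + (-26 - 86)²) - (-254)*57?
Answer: 325432272694/22477709 - √7973/157343963 ≈ 14478.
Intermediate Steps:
1/(√(22845 - 14872) + (-26 - 86)²) - (-254)*57 = 1/(√7973 + (-112)²) - 1*(-14478) = 1/(√7973 + 12544) + 14478 = 1/(12544 + √7973) + 14478 = 14478 + 1/(12544 + √7973)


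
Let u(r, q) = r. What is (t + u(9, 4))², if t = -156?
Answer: 21609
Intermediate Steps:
(t + u(9, 4))² = (-156 + 9)² = (-147)² = 21609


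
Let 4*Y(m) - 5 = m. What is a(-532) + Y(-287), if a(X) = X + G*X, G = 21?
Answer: -23549/2 ≈ -11775.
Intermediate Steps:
a(X) = 22*X (a(X) = X + 21*X = 22*X)
Y(m) = 5/4 + m/4
a(-532) + Y(-287) = 22*(-532) + (5/4 + (¼)*(-287)) = -11704 + (5/4 - 287/4) = -11704 - 141/2 = -23549/2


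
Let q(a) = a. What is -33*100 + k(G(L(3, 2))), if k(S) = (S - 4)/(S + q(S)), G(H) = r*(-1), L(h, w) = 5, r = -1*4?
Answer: -3300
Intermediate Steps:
r = -4
G(H) = 4 (G(H) = -4*(-1) = 4)
k(S) = (-4 + S)/(2*S) (k(S) = (S - 4)/(S + S) = (-4 + S)/((2*S)) = (-4 + S)*(1/(2*S)) = (-4 + S)/(2*S))
-33*100 + k(G(L(3, 2))) = -33*100 + (½)*(-4 + 4)/4 = -3300 + (½)*(¼)*0 = -3300 + 0 = -3300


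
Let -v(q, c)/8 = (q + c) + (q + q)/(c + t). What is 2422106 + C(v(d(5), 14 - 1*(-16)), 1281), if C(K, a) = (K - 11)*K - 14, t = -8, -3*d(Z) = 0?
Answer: 2482332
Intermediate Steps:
d(Z) = 0 (d(Z) = -1/3*0 = 0)
v(q, c) = -8*c - 8*q - 16*q/(-8 + c) (v(q, c) = -8*((q + c) + (q + q)/(c - 8)) = -8*((c + q) + (2*q)/(-8 + c)) = -8*((c + q) + 2*q/(-8 + c)) = -8*(c + q + 2*q/(-8 + c)) = -8*c - 8*q - 16*q/(-8 + c))
C(K, a) = -14 + K*(-11 + K) (C(K, a) = (-11 + K)*K - 14 = K*(-11 + K) - 14 = -14 + K*(-11 + K))
2422106 + C(v(d(5), 14 - 1*(-16)), 1281) = 2422106 + (-14 + (8*(-(14 - 1*(-16))**2 + 6*0 + 8*(14 - 1*(-16)) - 1*(14 - 1*(-16))*0)/(-8 + (14 - 1*(-16))))**2 - 88*(-(14 - 1*(-16))**2 + 6*0 + 8*(14 - 1*(-16)) - 1*(14 - 1*(-16))*0)/(-8 + (14 - 1*(-16)))) = 2422106 + (-14 + (8*(-(14 + 16)**2 + 0 + 8*(14 + 16) - 1*(14 + 16)*0)/(-8 + (14 + 16)))**2 - 88*(-(14 + 16)**2 + 0 + 8*(14 + 16) - 1*(14 + 16)*0)/(-8 + (14 + 16))) = 2422106 + (-14 + (8*(-1*30**2 + 0 + 8*30 - 1*30*0)/(-8 + 30))**2 - 88*(-1*30**2 + 0 + 8*30 - 1*30*0)/(-8 + 30)) = 2422106 + (-14 + (8*(-1*900 + 0 + 240 + 0)/22)**2 - 88*(-1*900 + 0 + 240 + 0)/22) = 2422106 + (-14 + (8*(1/22)*(-900 + 0 + 240 + 0))**2 - 88*(-900 + 0 + 240 + 0)/22) = 2422106 + (-14 + (8*(1/22)*(-660))**2 - 88*(-660)/22) = 2422106 + (-14 + (-240)**2 - 11*(-240)) = 2422106 + (-14 + 57600 + 2640) = 2422106 + 60226 = 2482332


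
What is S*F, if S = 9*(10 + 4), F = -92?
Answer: -11592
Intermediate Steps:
S = 126 (S = 9*14 = 126)
S*F = 126*(-92) = -11592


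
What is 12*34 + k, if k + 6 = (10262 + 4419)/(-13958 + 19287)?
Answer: 2156939/5329 ≈ 404.75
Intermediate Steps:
k = -17293/5329 (k = -6 + (10262 + 4419)/(-13958 + 19287) = -6 + 14681/5329 = -17293/5329 ≈ -3.2451)
12*34 + k = 12*34 - 17293/5329 = 408 - 17293/5329 = 2156939/5329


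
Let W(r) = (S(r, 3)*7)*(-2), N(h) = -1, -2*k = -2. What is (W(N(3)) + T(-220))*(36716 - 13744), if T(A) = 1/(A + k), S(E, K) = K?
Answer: -211319428/219 ≈ -9.6493e+5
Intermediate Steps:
k = 1 (k = -1/2*(-2) = 1)
T(A) = 1/(1 + A) (T(A) = 1/(A + 1) = 1/(1 + A))
W(r) = -42 (W(r) = (3*7)*(-2) = 21*(-2) = -42)
(W(N(3)) + T(-220))*(36716 - 13744) = (-42 + 1/(1 - 220))*(36716 - 13744) = (-42 + 1/(-219))*22972 = (-42 - 1/219)*22972 = -9199/219*22972 = -211319428/219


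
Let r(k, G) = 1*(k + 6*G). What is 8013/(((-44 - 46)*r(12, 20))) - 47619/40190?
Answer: -29591873/15915240 ≈ -1.8593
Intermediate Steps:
r(k, G) = k + 6*G
8013/(((-44 - 46)*r(12, 20))) - 47619/40190 = 8013/(((-44 - 46)*(12 + 6*20))) - 47619/40190 = 8013/((-90*(12 + 120))) - 47619*1/40190 = 8013/((-90*132)) - 47619/40190 = 8013/(-11880) - 47619/40190 = 8013*(-1/11880) - 47619/40190 = -2671/3960 - 47619/40190 = -29591873/15915240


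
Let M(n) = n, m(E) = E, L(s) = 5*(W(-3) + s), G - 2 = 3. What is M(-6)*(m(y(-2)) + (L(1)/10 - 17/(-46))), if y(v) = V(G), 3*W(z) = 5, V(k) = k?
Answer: -925/23 ≈ -40.217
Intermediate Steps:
G = 5 (G = 2 + 3 = 5)
W(z) = 5/3 (W(z) = (⅓)*5 = 5/3)
y(v) = 5
L(s) = 25/3 + 5*s (L(s) = 5*(5/3 + s) = 25/3 + 5*s)
M(-6)*(m(y(-2)) + (L(1)/10 - 17/(-46))) = -6*(5 + ((25/3 + 5*1)/10 - 17/(-46))) = -6*(5 + ((25/3 + 5)*(⅒) - 17*(-1/46))) = -6*(5 + ((40/3)*(⅒) + 17/46)) = -6*(5 + (4/3 + 17/46)) = -6*(5 + 235/138) = -6*925/138 = -925/23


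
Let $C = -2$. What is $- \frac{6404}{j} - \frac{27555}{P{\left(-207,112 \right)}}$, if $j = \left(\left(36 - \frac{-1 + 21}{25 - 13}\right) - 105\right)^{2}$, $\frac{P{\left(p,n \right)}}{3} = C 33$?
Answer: $\frac{4647803}{33708} \approx 137.88$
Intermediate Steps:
$P{\left(p,n \right)} = -198$ ($P{\left(p,n \right)} = 3 \left(\left(-2\right) 33\right) = 3 \left(-66\right) = -198$)
$j = \frac{44944}{9}$ ($j = \left(\left(36 - \frac{20}{12}\right) - 105\right)^{2} = \left(\left(36 - 20 \cdot \frac{1}{12}\right) - 105\right)^{2} = \left(\left(36 - \frac{5}{3}\right) - 105\right)^{2} = \left(\frac{103}{3} - 105\right)^{2} = \left(- \frac{212}{3}\right)^{2} = \frac{44944}{9} \approx 4993.8$)
$- \frac{6404}{j} - \frac{27555}{P{\left(-207,112 \right)}} = - \frac{6404}{\frac{44944}{9}} - \frac{27555}{-198} = \left(-6404\right) \frac{9}{44944} - - \frac{835}{6} = - \frac{14409}{11236} + \frac{835}{6} = \frac{4647803}{33708}$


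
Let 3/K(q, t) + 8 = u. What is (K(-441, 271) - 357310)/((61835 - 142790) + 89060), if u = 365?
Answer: -42519889/964495 ≈ -44.085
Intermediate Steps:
K(q, t) = 1/119 (K(q, t) = 3/(-8 + 365) = 3/357 = 3*(1/357) = 1/119)
(K(-441, 271) - 357310)/((61835 - 142790) + 89060) = (1/119 - 357310)/((61835 - 142790) + 89060) = -42519889/(119*(-80955 + 89060)) = -42519889/119/8105 = -42519889/119*1/8105 = -42519889/964495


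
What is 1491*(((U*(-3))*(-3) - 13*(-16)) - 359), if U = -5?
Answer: -292236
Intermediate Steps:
1491*(((U*(-3))*(-3) - 13*(-16)) - 359) = 1491*((-5*(-3)*(-3) - 13*(-16)) - 359) = 1491*((15*(-3) + 208) - 359) = 1491*((-45 + 208) - 359) = 1491*(163 - 359) = 1491*(-196) = -292236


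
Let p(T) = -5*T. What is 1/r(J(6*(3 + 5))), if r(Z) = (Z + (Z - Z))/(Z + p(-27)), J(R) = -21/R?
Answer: -2153/7 ≈ -307.57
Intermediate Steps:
r(Z) = Z/(135 + Z) (r(Z) = (Z + (Z - Z))/(Z - 5*(-27)) = (Z + 0)/(Z + 135) = Z/(135 + Z))
1/r(J(6*(3 + 5))) = 1/((-21*1/(6*(3 + 5)))/(135 - 21*1/(6*(3 + 5)))) = 1/((-21/(6*8))/(135 - 21/(6*8))) = 1/((-21/48)/(135 - 21/48)) = 1/((-21*1/48)/(135 - 21*1/48)) = 1/(-7/(16*(135 - 7/16))) = 1/(-7/(16*2153/16)) = 1/(-7/16*16/2153) = 1/(-7/2153) = -2153/7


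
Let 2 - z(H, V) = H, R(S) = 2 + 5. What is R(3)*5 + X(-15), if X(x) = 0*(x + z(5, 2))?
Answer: 35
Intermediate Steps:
R(S) = 7
z(H, V) = 2 - H
X(x) = 0 (X(x) = 0*(x + (2 - 1*5)) = 0*(x + (2 - 5)) = 0*(x - 3) = 0*(-3 + x) = 0)
R(3)*5 + X(-15) = 7*5 + 0 = 35 + 0 = 35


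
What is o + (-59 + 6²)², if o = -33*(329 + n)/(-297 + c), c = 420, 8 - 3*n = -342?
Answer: 50360/123 ≈ 409.43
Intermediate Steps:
n = 350/3 (n = 8/3 - ⅓*(-342) = 8/3 + 114 = 350/3 ≈ 116.67)
o = -14707/123 (o = -33*(329 + 350/3)/(-297 + 420) = -14707/123 ≈ -119.57)
o + (-59 + 6²)² = -14707/123 + (-59 + 6²)² = -14707/123 + (-59 + 36)² = -14707/123 + (-23)² = -14707/123 + 529 = 50360/123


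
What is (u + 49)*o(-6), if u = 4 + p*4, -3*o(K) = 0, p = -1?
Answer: 0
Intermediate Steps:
o(K) = 0 (o(K) = -1/3*0 = 0)
u = 0 (u = 4 - 1*4 = 4 - 4 = 0)
(u + 49)*o(-6) = (0 + 49)*0 = 49*0 = 0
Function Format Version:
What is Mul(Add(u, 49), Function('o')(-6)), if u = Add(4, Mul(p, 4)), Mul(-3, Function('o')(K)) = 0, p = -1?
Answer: 0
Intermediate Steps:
Function('o')(K) = 0 (Function('o')(K) = Mul(Rational(-1, 3), 0) = 0)
u = 0 (u = Add(4, Mul(-1, 4)) = Add(4, -4) = 0)
Mul(Add(u, 49), Function('o')(-6)) = Mul(Add(0, 49), 0) = Mul(49, 0) = 0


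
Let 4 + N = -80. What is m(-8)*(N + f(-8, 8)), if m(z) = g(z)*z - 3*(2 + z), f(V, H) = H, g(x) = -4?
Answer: -3800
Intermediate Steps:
N = -84 (N = -4 - 80 = -84)
m(z) = -6 - 7*z (m(z) = -4*z - 3*(2 + z) = -4*z + (-6 - 3*z) = -6 - 7*z)
m(-8)*(N + f(-8, 8)) = (-6 - 7*(-8))*(-84 + 8) = (-6 + 56)*(-76) = 50*(-76) = -3800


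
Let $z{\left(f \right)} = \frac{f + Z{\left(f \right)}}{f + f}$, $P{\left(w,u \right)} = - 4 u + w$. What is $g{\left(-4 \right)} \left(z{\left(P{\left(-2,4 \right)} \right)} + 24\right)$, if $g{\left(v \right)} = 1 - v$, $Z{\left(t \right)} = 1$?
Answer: $\frac{4405}{36} \approx 122.36$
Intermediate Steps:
$P{\left(w,u \right)} = w - 4 u$
$z{\left(f \right)} = \frac{1 + f}{2 f}$ ($z{\left(f \right)} = \frac{f + 1}{f + f} = \frac{1 + f}{2 f}$)
$g{\left(-4 \right)} \left(z{\left(P{\left(-2,4 \right)} \right)} + 24\right) = \left(1 - -4\right) \left(\frac{1 - 18}{2 \left(-2 - 16\right)} + 24\right) = \left(1 + 4\right) \left(\frac{1 - 18}{2 \left(-2 - 16\right)} + 24\right) = 5 \left(\frac{1 - 18}{2 \left(-18\right)} + 24\right) = 5 \left(\frac{1}{2} \left(- \frac{1}{18}\right) \left(-17\right) + 24\right) = 5 \left(\frac{17}{36} + 24\right) = 5 \cdot \frac{881}{36} = \frac{4405}{36}$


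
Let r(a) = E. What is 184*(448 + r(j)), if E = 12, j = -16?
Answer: 84640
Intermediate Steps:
r(a) = 12
184*(448 + r(j)) = 184*(448 + 12) = 184*460 = 84640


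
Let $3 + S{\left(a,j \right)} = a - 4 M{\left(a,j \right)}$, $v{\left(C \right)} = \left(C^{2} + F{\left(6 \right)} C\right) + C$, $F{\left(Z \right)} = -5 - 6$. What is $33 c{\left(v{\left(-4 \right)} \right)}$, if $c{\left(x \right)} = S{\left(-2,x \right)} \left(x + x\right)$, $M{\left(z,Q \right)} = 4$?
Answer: $-77616$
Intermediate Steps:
$F{\left(Z \right)} = -11$ ($F{\left(Z \right)} = -5 - 6 = -11$)
$v{\left(C \right)} = C^{2} - 10 C$ ($v{\left(C \right)} = \left(C^{2} - 11 C\right) + C = C^{2} - 10 C$)
$S{\left(a,j \right)} = -19 + a$ ($S{\left(a,j \right)} = -3 + \left(a - 16\right) = -3 + \left(-16 + a\right) = -19 + a$)
$c{\left(x \right)} = - 42 x$ ($c{\left(x \right)} = \left(-19 - 2\right) \left(x + x\right) = - 21 \cdot 2 x = - 42 x$)
$33 c{\left(v{\left(-4 \right)} \right)} = 33 \left(- 42 \left(- 4 \left(-10 - 4\right)\right)\right) = 33 \left(- 42 \left(\left(-4\right) \left(-14\right)\right)\right) = 33 \left(\left(-42\right) 56\right) = 33 \left(-2352\right) = -77616$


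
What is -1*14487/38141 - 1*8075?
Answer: -308003062/38141 ≈ -8075.4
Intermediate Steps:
-1*14487/38141 - 1*8075 = -14487*1/38141 - 8075 = -14487/38141 - 8075 = -308003062/38141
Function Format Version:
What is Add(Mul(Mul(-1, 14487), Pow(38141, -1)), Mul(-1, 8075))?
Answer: Rational(-308003062, 38141) ≈ -8075.4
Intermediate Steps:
Add(Mul(Mul(-1, 14487), Pow(38141, -1)), Mul(-1, 8075)) = Add(Mul(-14487, Rational(1, 38141)), -8075) = Add(Rational(-14487, 38141), -8075) = Rational(-308003062, 38141)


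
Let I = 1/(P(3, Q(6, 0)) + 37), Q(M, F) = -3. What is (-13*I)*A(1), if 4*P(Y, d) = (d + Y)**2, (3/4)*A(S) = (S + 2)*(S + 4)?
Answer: -260/37 ≈ -7.0270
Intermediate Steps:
A(S) = 4*(2 + S)*(4 + S)/3 (A(S) = 4*((S + 2)*(S + 4))/3 = 4*((2 + S)*(4 + S))/3 = 4*(2 + S)*(4 + S)/3)
P(Y, d) = (Y + d)**2/4 (P(Y, d) = (d + Y)**2/4 = (Y + d)**2/4)
I = 1/37 (I = 1/((3 - 3)**2/4 + 37) = 1/((1/4)*0**2 + 37) = 1/((1/4)*0 + 37) = 1/(0 + 37) = 1/37 ≈ 0.027027)
(-13*I)*A(1) = (-13*1/37)*(32/3 + 8*1 + (4/3)*1**2) = -13*(32/3 + 8 + (4/3)*1)/37 = -13*(32/3 + 8 + 4/3)/37 = -13/37*20 = -260/37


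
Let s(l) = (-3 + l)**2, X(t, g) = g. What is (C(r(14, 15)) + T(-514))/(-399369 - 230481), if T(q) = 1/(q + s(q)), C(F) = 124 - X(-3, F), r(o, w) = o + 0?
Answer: -2257327/12925248750 ≈ -0.00017464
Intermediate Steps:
r(o, w) = o
C(F) = 124 - F
T(q) = 1/(q + (-3 + q)**2)
(C(r(14, 15)) + T(-514))/(-399369 - 230481) = ((124 - 1*14) + 1/(-514 + (-3 - 514)**2))/(-399369 - 230481) = ((124 - 14) + 1/(-514 + (-517)**2))/(-629850) = (110 + 1/(-514 + 267289))*(-1/629850) = (110 + 1/266775)*(-1/629850) = (29345251/266775)*(-1/629850) = -2257327/12925248750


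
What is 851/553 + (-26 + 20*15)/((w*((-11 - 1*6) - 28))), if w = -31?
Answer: 1338667/771435 ≈ 1.7353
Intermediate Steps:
851/553 + (-26 + 20*15)/((w*((-11 - 1*6) - 28))) = 851/553 + (-26 + 20*15)/((-31*((-11 - 1*6) - 28))) = 851*(1/553) + (-26 + 300)/((-31*((-11 - 6) - 28))) = 851/553 + 274/((-31*(-17 - 28))) = 851/553 + 274/((-31*(-45))) = 851/553 + 274/1395 = 1338667/771435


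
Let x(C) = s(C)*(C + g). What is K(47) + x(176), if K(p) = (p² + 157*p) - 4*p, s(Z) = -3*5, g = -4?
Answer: 6820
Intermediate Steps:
s(Z) = -15
x(C) = 60 - 15*C (x(C) = -15*(C - 4) = -15*(-4 + C) = 60 - 15*C)
K(p) = p² + 153*p
K(47) + x(176) = 47*(153 + 47) + (60 - 15*176) = 47*200 + (60 - 2640) = 9400 - 2580 = 6820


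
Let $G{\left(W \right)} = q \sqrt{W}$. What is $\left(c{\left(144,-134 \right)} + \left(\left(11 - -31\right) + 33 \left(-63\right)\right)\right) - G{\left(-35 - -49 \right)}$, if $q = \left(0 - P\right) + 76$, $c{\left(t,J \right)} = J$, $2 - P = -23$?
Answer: $-2171 - 51 \sqrt{14} \approx -2361.8$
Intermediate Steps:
$P = 25$ ($P = 2 - -23 = 2 + 23 = 25$)
$q = 51$ ($q = \left(0 - 25\right) + 76 = -25 + 76 = 51$)
$G{\left(W \right)} = 51 \sqrt{W}$
$\left(c{\left(144,-134 \right)} + \left(\left(11 - -31\right) + 33 \left(-63\right)\right)\right) - G{\left(-35 - -49 \right)} = \left(-134 + \left(\left(11 - -31\right) + 33 \left(-63\right)\right)\right) - 51 \sqrt{-35 - -49} = \left(-134 + \left(\left(11 + 31\right) - 2079\right)\right) - 51 \sqrt{-35 + 49} = \left(-134 + \left(42 - 2079\right)\right) - 51 \sqrt{14} = \left(-134 - 2037\right) - 51 \sqrt{14} = -2171 - 51 \sqrt{14}$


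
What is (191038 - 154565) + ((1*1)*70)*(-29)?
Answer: 34443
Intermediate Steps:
(191038 - 154565) + ((1*1)*70)*(-29) = 36473 + (1*70)*(-29) = 36473 + 70*(-29) = 36473 - 2030 = 34443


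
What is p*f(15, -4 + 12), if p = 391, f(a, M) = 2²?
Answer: 1564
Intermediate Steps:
f(a, M) = 4
p*f(15, -4 + 12) = 391*4 = 1564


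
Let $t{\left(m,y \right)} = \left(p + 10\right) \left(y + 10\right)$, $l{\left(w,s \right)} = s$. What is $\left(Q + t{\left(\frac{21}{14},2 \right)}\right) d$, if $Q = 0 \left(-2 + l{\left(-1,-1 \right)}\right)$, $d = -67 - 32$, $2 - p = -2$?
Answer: $-16632$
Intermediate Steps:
$p = 4$ ($p = 2 - -2 = 2 + 2 = 4$)
$d = -99$
$Q = 0$ ($Q = 0 \left(-2 - 1\right) = 0 \left(-3\right) = 0$)
$t{\left(m,y \right)} = 140 + 14 y$ ($t{\left(m,y \right)} = \left(4 + 10\right) \left(y + 10\right) = 14 \left(10 + y\right) = 140 + 14 y$)
$\left(Q + t{\left(\frac{21}{14},2 \right)}\right) d = \left(0 + \left(140 + 14 \cdot 2\right)\right) \left(-99\right) = \left(0 + \left(140 + 28\right)\right) \left(-99\right) = \left(0 + 168\right) \left(-99\right) = 168 \left(-99\right) = -16632$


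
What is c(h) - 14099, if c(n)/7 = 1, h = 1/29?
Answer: -14092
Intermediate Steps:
h = 1/29 ≈ 0.034483
c(n) = 7 (c(n) = 7*1 = 7)
c(h) - 14099 = 7 - 14099 = -14092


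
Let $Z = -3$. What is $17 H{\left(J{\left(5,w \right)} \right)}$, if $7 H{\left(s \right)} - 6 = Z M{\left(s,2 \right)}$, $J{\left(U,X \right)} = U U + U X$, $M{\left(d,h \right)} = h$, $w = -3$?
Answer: $0$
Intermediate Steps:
$J{\left(U,X \right)} = U^{2} + U X$
$H{\left(s \right)} = 0$ ($H{\left(s \right)} = \frac{6}{7} + \frac{\left(-3\right) 2}{7} = \frac{6}{7} + \frac{1}{7} \left(-6\right) = \frac{6}{7} - \frac{6}{7} = 0$)
$17 H{\left(J{\left(5,w \right)} \right)} = 17 \cdot 0 = 0$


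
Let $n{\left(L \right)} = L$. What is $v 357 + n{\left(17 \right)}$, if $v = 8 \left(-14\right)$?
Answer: $-39967$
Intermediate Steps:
$v = -112$
$v 357 + n{\left(17 \right)} = \left(-112\right) 357 + 17 = -39984 + 17 = -39967$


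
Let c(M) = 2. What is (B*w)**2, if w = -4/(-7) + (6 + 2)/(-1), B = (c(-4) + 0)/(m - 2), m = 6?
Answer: 676/49 ≈ 13.796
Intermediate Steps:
B = 1/2 (B = (2 + 0)/(6 - 2) = 2/4 = 2*(1/4) = 1/2 ≈ 0.50000)
w = -52/7 (w = -4*(-1/7) + 8*(-1) = 4/7 - 8 = -52/7 ≈ -7.4286)
(B*w)**2 = ((1/2)*(-52/7))**2 = (-26/7)**2 = 676/49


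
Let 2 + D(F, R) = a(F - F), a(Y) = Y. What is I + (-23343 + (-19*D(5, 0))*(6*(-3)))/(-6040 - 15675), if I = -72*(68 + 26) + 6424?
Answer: -7445933/21715 ≈ -342.89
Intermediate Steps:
D(F, R) = -2 (D(F, R) = -2 + (F - F) = -2 + 0 = -2)
I = -344 (I = -72*94 + 6424 = -6768 + 6424 = -344)
I + (-23343 + (-19*D(5, 0))*(6*(-3)))/(-6040 - 15675) = -344 + (-23343 + (-19*(-2))*(6*(-3)))/(-6040 - 15675) = -344 + (-23343 + 38*(-18))/(-21715) = -344 + (-23343 - 684)*(-1/21715) = -344 - 24027*(-1/21715) = -344 + 24027/21715 = -7445933/21715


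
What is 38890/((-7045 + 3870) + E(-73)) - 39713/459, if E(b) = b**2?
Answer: -11281882/164781 ≈ -68.466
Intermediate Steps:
38890/((-7045 + 3870) + E(-73)) - 39713/459 = 38890/((-7045 + 3870) + (-73)**2) - 39713/459 = 38890/(-3175 + 5329) - 39713*1/459 = 38890/2154 - 39713/459 = 38890*(1/2154) - 39713/459 = 19445/1077 - 39713/459 = -11281882/164781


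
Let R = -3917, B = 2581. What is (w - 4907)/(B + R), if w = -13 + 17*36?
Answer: 1077/334 ≈ 3.2246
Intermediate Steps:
w = 599 (w = -13 + 612 = 599)
(w - 4907)/(B + R) = (599 - 4907)/(2581 - 3917) = -4308/(-1336) = -4308*(-1/1336) = 1077/334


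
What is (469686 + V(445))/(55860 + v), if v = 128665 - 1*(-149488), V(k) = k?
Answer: 470131/334013 ≈ 1.4075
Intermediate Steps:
v = 278153 (v = 128665 + 149488 = 278153)
(469686 + V(445))/(55860 + v) = (469686 + 445)/(55860 + 278153) = 470131/334013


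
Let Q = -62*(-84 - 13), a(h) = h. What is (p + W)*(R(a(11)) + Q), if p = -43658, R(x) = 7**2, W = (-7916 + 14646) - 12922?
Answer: -302240550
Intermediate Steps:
W = -6192 (W = 6730 - 12922 = -6192)
R(x) = 49
Q = 6014 (Q = -62*(-97) = 6014)
(p + W)*(R(a(11)) + Q) = (-43658 - 6192)*(49 + 6014) = -49850*6063 = -302240550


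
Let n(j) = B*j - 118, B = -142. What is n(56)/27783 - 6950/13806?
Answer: -5639005/7103187 ≈ -0.79387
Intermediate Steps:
n(j) = -118 - 142*j (n(j) = -142*j - 118 = -118 - 142*j)
n(56)/27783 - 6950/13806 = (-118 - 142*56)/27783 - 6950/13806 = (-118 - 7952)*(1/27783) - 6950*1/13806 = -8070*1/27783 - 3475/6903 = -2690/9261 - 3475/6903 = -5639005/7103187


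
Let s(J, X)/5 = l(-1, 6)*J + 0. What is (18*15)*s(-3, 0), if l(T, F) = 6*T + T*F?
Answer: 48600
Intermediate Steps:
l(T, F) = 6*T + F*T
s(J, X) = -60*J (s(J, X) = 5*((-(6 + 6))*J + 0) = 5*((-1*12)*J + 0) = 5*(-12*J + 0) = 5*(-12*J) = -60*J)
(18*15)*s(-3, 0) = (18*15)*(-60*(-3)) = 270*180 = 48600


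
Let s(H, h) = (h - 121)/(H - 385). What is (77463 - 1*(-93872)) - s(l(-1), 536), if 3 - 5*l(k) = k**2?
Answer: 329479280/1923 ≈ 1.7134e+5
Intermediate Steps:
l(k) = 3/5 - k**2/5
s(H, h) = (-121 + h)/(-385 + H)
(77463 - 1*(-93872)) - s(l(-1), 536) = (77463 - 1*(-93872)) - (-121 + 536)/(-385 + (3/5 - 1/5*(-1)**2)) = (77463 + 93872) - 415/(-385 + (3/5 - 1/5*1)) = 171335 - 415/(-385 + (3/5 - 1/5)) = 171335 - 415/(-385 + 2/5) = 171335 - 415/(-1923/5) = 171335 - (-5)*415/1923 = 171335 - 1*(-2075/1923) = 171335 + 2075/1923 = 329479280/1923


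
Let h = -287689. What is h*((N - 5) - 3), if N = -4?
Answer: 3452268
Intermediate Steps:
h*((N - 5) - 3) = -287689*((-4 - 5) - 3) = -287689*(-9 - 3) = -287689*(-12) = 3452268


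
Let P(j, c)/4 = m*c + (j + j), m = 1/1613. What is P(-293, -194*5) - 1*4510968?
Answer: -7279976136/1613 ≈ -4.5133e+6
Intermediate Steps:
m = 1/1613 ≈ 0.00061996
P(j, c) = 8*j + 4*c/1613 (P(j, c) = 4*(c/1613 + (j + j)) = 4*(c/1613 + 2*j) = 4*(2*j + c/1613) = 8*j + 4*c/1613)
P(-293, -194*5) - 1*4510968 = (8*(-293) + 4*(-194*5)/1613) - 1*4510968 = (-2344 + (4/1613)*(-970)) - 4510968 = (-2344 - 3880/1613) - 4510968 = -3784752/1613 - 4510968 = -7279976136/1613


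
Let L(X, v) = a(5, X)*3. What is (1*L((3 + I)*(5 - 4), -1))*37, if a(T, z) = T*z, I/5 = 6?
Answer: 18315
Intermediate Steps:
I = 30 (I = 5*6 = 30)
L(X, v) = 15*X (L(X, v) = (5*X)*3 = 15*X)
(1*L((3 + I)*(5 - 4), -1))*37 = (1*(15*((3 + 30)*(5 - 4))))*37 = (1*(15*(33*1)))*37 = (1*(15*33))*37 = (1*495)*37 = 495*37 = 18315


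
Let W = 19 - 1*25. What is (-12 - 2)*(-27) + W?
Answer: 372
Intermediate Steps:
W = -6 (W = 19 - 25 = -6)
(-12 - 2)*(-27) + W = (-12 - 2)*(-27) - 6 = -14*(-27) - 6 = 378 - 6 = 372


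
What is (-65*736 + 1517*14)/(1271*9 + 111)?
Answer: -13301/5775 ≈ -2.3032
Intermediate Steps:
(-65*736 + 1517*14)/(1271*9 + 111) = (-47840 + 21238)/(11439 + 111) = -26602/11550 = -26602*1/11550 = -13301/5775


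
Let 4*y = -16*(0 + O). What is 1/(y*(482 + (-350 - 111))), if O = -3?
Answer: 1/252 ≈ 0.0039683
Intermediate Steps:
y = 12 (y = (-16*(0 - 3))/4 = (-16*(-3))/4 = (¼)*48 = 12)
1/(y*(482 + (-350 - 111))) = 1/(12*(482 + (-350 - 111))) = 1/(12*(482 - 461)) = 1/(12*21) = 1/252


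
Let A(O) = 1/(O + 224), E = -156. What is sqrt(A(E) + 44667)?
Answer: sqrt(51635069)/34 ≈ 211.35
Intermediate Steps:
A(O) = 1/(224 + O)
sqrt(A(E) + 44667) = sqrt(1/(224 - 156) + 44667) = sqrt(1/68 + 44667) = sqrt(3037357/68) = sqrt(51635069)/34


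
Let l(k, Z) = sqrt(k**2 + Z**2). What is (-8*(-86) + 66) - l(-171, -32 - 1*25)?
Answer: 754 - 57*sqrt(10) ≈ 573.75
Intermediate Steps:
l(k, Z) = sqrt(Z**2 + k**2)
(-8*(-86) + 66) - l(-171, -32 - 1*25) = (-8*(-86) + 66) - sqrt((-32 - 1*25)**2 + (-171)**2) = (688 + 66) - sqrt((-32 - 25)**2 + 29241) = 754 - sqrt((-57)**2 + 29241) = 754 - sqrt(3249 + 29241) = 754 - sqrt(32490) = 754 - 57*sqrt(10)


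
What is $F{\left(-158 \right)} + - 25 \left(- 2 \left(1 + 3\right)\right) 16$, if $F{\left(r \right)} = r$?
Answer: $3042$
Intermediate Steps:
$F{\left(-158 \right)} + - 25 \left(- 2 \left(1 + 3\right)\right) 16 = -158 + - 25 \left(- 2 \left(1 + 3\right)\right) 16 = -158 + - 25 \left(\left(-2\right) 4\right) 16 = -158 + \left(-25\right) \left(-8\right) 16 = -158 + 200 \cdot 16 = -158 + 3200 = 3042$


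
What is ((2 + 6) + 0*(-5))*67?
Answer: 536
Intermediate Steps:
((2 + 6) + 0*(-5))*67 = (8 + 0)*67 = 8*67 = 536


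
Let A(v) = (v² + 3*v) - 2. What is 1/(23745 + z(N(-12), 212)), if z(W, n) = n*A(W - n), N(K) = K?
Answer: 1/10518169 ≈ 9.5074e-8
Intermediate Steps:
A(v) = -2 + v² + 3*v
z(W, n) = n*(-2 + (W - n)² - 3*n + 3*W) (z(W, n) = n*(-2 + (W - n)² + 3*(W - n)) = n*(-2 + (W - n)² + (-3*n + 3*W)) = n*(-2 + (W - n)² - 3*n + 3*W))
1/(23745 + z(N(-12), 212)) = 1/(23745 + 212*(-2 + (-12 - 1*212)² - 3*212 + 3*(-12))) = 1/(23745 + 212*(-2 + (-12 - 212)² - 636 - 36)) = 1/(23745 + 212*(-2 + (-224)² - 636 - 36)) = 1/(23745 + 212*(-2 + 50176 - 636 - 36)) = 1/(23745 + 212*49502) = 1/(23745 + 10494424) = 1/10518169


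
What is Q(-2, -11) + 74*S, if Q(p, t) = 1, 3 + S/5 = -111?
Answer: -42179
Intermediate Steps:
S = -570 (S = -15 + 5*(-111) = -15 - 555 = -570)
Q(-2, -11) + 74*S = 1 + 74*(-570) = 1 - 42180 = -42179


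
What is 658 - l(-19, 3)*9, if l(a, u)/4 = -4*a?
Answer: -2078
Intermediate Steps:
l(a, u) = -16*a (l(a, u) = 4*(-4*a) = -16*a)
658 - l(-19, 3)*9 = 658 - (-16*(-19))*9 = 658 - 304*9 = 658 - 1*2736 = 658 - 2736 = -2078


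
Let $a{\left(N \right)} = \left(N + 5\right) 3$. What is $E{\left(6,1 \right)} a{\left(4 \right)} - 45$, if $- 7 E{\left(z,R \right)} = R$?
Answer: $- \frac{342}{7} \approx -48.857$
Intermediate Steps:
$E{\left(z,R \right)} = - \frac{R}{7}$
$a{\left(N \right)} = 15 + 3 N$ ($a{\left(N \right)} = \left(5 + N\right) 3 = 15 + 3 N$)
$E{\left(6,1 \right)} a{\left(4 \right)} - 45 = \left(- \frac{1}{7}\right) 1 \left(15 + 3 \cdot 4\right) - 45 = - \frac{15 + 12}{7} - 45 = \left(- \frac{1}{7}\right) 27 - 45 = - \frac{27}{7} - 45 = - \frac{342}{7}$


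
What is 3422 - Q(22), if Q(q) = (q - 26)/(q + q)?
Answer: 37643/11 ≈ 3422.1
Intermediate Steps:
Q(q) = (-26 + q)/(2*q) (Q(q) = (-26 + q)/((2*q)) = (-26 + q)*(1/(2*q)) = (-26 + q)/(2*q))
3422 - Q(22) = 3422 - (-26 + 22)/(2*22) = 3422 - (-4)/(2*22) = 3422 - 1*(-1/11) = 3422 + 1/11 = 37643/11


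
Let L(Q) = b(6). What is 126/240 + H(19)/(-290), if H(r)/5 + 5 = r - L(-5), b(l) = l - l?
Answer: 329/1160 ≈ 0.28362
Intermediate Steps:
b(l) = 0
L(Q) = 0
H(r) = -25 + 5*r (H(r) = -25 + 5*(r - 1*0) = -25 + 5*(r + 0) = -25 + 5*r)
126/240 + H(19)/(-290) = 126/240 + (-25 + 5*19)/(-290) = 126*(1/240) + (-25 + 95)*(-1/290) = 21/40 + 70*(-1/290) = 21/40 - 7/29 = 329/1160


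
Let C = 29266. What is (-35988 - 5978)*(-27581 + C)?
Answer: -70712710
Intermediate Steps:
(-35988 - 5978)*(-27581 + C) = (-35988 - 5978)*(-27581 + 29266) = -41966*1685 = -70712710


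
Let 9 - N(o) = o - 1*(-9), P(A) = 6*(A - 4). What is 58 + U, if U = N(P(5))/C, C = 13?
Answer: 748/13 ≈ 57.538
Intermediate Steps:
P(A) = -24 + 6*A (P(A) = 6*(-4 + A) = -24 + 6*A)
N(o) = -o (N(o) = 9 - (o - 1*(-9)) = 9 - (o + 9) = 9 - (9 + o) = 9 + (-9 - o) = -o)
U = -6/13 (U = -(-24 + 6*5)/13 = -(-24 + 30)*(1/13) = -1*6*(1/13) = -6*1/13 = -6/13 ≈ -0.46154)
58 + U = 58 - 6/13 = 748/13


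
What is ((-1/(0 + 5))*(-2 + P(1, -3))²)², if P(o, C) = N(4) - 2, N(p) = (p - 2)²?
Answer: 0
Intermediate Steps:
N(p) = (-2 + p)²
P(o, C) = 2 (P(o, C) = (-2 + 4)² - 2 = 2² - 2 = 4 - 2 = 2)
((-1/(0 + 5))*(-2 + P(1, -3))²)² = ((-1/(0 + 5))*(-2 + 2)²)² = ((-1/5)*0²)² = (((⅕)*(-1))*0)² = (-⅕*0)² = 0² = 0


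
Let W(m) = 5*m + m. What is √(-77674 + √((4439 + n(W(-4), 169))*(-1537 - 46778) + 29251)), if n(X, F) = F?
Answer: √(-77674 + I*√222606269) ≈ 26.646 + 279.97*I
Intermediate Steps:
W(m) = 6*m
√(-77674 + √((4439 + n(W(-4), 169))*(-1537 - 46778) + 29251)) = √(-77674 + √((4439 + 169)*(-1537 - 46778) + 29251)) = √(-77674 + √(4608*(-48315) + 29251)) = √(-77674 + √(-222635520 + 29251)) = √(-77674 + √(-222606269)) = √(-77674 + I*√222606269)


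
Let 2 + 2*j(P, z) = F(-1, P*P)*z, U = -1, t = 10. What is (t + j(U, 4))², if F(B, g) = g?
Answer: 121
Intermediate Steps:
j(P, z) = -1 + z*P²/2 (j(P, z) = -1 + ((P*P)*z)/2 = -1 + (P²*z)/2 = -1 + (z*P²)/2 = -1 + z*P²/2)
(t + j(U, 4))² = (10 + (-1 + (½)*4*(-1)²))² = (10 + (-1 + (½)*4*1))² = (10 + (-1 + 2))² = (10 + 1)² = 11² = 121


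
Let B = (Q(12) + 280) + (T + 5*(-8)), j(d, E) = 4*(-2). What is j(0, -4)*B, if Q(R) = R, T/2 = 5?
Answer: -2096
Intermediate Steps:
T = 10 (T = 2*5 = 10)
j(d, E) = -8
B = 262 (B = (12 + 280) + (10 + 5*(-8)) = 292 + (10 - 40) = 292 - 30 = 262)
j(0, -4)*B = -8*262 = -2096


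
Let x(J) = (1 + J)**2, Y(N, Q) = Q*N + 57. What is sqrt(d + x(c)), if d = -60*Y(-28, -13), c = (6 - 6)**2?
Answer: I*sqrt(25259) ≈ 158.93*I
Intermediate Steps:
Y(N, Q) = 57 + N*Q (Y(N, Q) = N*Q + 57 = 57 + N*Q)
c = 0 (c = 0**2 = 0)
d = -25260 (d = -60*(57 - 28*(-13)) = -60*(57 + 364) = -60*421 = -25260)
sqrt(d + x(c)) = sqrt(-25260 + (1 + 0)**2) = sqrt(-25260 + 1**2) = sqrt(-25260 + 1) = sqrt(-25259) = I*sqrt(25259)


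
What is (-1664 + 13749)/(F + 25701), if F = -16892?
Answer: 12085/8809 ≈ 1.3719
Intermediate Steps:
(-1664 + 13749)/(F + 25701) = (-1664 + 13749)/(-16892 + 25701) = 12085/8809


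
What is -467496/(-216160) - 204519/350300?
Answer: 373609443/236627650 ≈ 1.5789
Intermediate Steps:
-467496/(-216160) - 204519/350300 = -467496*(-1/216160) - 204519*1/350300 = 58437/27020 - 204519/350300 = 373609443/236627650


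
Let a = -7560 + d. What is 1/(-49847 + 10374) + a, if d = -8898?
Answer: -649646635/39473 ≈ -16458.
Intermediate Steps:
a = -16458 (a = -7560 - 8898 = -16458)
1/(-49847 + 10374) + a = 1/(-49847 + 10374) - 16458 = 1/(-39473) - 16458 = -1/39473 - 16458 = -649646635/39473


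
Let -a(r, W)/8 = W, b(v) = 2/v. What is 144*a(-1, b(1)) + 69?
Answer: -2235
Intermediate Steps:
a(r, W) = -8*W
144*a(-1, b(1)) + 69 = 144*(-16/1) + 69 = 144*(-16) + 69 = -2304 + 69 = -2235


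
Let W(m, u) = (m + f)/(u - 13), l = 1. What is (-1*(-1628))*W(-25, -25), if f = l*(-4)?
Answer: 23606/19 ≈ 1242.4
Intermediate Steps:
f = -4 (f = 1*(-4) = -4)
W(m, u) = (-4 + m)/(-13 + u) (W(m, u) = (m - 4)/(u - 13) = (-4 + m)/(-13 + u))
(-1*(-1628))*W(-25, -25) = (-1*(-1628))*((-4 - 25)/(-13 - 25)) = 1628*(-29/(-38)) = 1628*(-1/38*(-29)) = 1628*(29/38) = 23606/19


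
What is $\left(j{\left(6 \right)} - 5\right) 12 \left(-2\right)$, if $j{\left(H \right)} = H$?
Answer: $-24$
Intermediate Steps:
$\left(j{\left(6 \right)} - 5\right) 12 \left(-2\right) = \left(6 - 5\right) 12 \left(-2\right) = 1 \cdot 12 \left(-2\right) = 12 \left(-2\right) = -24$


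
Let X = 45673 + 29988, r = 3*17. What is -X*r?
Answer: -3858711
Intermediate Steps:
r = 51
X = 75661
-X*r = -75661*51 = -1*3858711 = -3858711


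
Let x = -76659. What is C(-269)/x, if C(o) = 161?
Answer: -7/3333 ≈ -0.0021002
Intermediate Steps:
C(-269)/x = 161/(-76659) = 161*(-1/76659) = -7/3333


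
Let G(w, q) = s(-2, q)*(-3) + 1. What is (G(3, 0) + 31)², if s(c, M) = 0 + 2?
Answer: 676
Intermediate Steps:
s(c, M) = 2
G(w, q) = -5 (G(w, q) = 2*(-3) + 1 = -6 + 1 = -5)
(G(3, 0) + 31)² = (-5 + 31)² = 26² = 676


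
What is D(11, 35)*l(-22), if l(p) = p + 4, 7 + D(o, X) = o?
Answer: -72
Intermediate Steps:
D(o, X) = -7 + o
l(p) = 4 + p
D(11, 35)*l(-22) = (-7 + 11)*(4 - 22) = 4*(-18) = -72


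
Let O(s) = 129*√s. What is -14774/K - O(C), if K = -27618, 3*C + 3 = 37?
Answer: 7387/13809 - 43*√102 ≈ -433.74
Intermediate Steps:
C = 34/3 (C = -1 + (⅓)*37 = -1 + 37/3 = 34/3 ≈ 11.333)
-14774/K - O(C) = -14774/(-27618) - 129*√(34/3) = -14774*(-1/27618) - 129*√102/3 = 7387/13809 - 43*√102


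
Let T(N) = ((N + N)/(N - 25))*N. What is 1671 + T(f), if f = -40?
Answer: 21083/13 ≈ 1621.8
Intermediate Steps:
T(N) = 2*N**2/(-25 + N) (T(N) = ((2*N)/(-25 + N))*N = (2*N/(-25 + N))*N = 2*N**2/(-25 + N))
1671 + T(f) = 1671 + 2*(-40)**2/(-25 - 40) = 1671 + 2*1600/(-65) = 1671 + 2*1600*(-1/65) = 1671 - 640/13 = 21083/13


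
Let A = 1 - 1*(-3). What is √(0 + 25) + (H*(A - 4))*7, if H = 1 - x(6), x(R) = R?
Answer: 5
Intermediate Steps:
A = 4 (A = 1 + 3 = 4)
H = -5 (H = 1 - 1*6 = 1 - 6 = -5)
√(0 + 25) + (H*(A - 4))*7 = √(0 + 25) - 5*(4 - 4)*7 = √25 - 5*0*7 = 5 + 0*7 = 5 + 0 = 5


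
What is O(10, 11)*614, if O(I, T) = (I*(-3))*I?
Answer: -184200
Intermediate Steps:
O(I, T) = -3*I² (O(I, T) = (-3*I)*I = -3*I²)
O(10, 11)*614 = -3*10²*614 = -3*100*614 = -300*614 = -184200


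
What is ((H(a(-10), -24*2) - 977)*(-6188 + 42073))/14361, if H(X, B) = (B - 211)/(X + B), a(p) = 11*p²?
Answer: -36892040755/15107772 ≈ -2441.9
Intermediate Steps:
H(X, B) = (-211 + B)/(B + X)
((H(a(-10), -24*2) - 977)*(-6188 + 42073))/14361 = (((-211 - 24*2)/(-24*2 + 11*(-10)²) - 977)*(-6188 + 42073))/14361 = (((-211 - 48)/(-48 + 11*100) - 977)*35885)*(1/14361) = ((-259/(-48 + 1100) - 977)*35885)*(1/14361) = ((-259/1052 - 977)*35885)*(1/14361) = -1028063/1052*35885*(1/14361) = -36892040755/1052*1/14361 = -36892040755/15107772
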